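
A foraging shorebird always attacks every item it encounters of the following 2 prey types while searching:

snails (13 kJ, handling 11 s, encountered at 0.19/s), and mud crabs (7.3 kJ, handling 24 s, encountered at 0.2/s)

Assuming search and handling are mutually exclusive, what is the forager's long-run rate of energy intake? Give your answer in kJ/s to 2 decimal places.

R = Σλ_iE_i / (1 + Σλ_ih_i)
Numerator: 0.19×13 + 0.2×7.3 = 3.93
Denominator: 1 + 0.19×11 + 0.2×24 = 7.89
R = 3.93/7.89 = 0.4981 kJ/s

0.50 kJ/s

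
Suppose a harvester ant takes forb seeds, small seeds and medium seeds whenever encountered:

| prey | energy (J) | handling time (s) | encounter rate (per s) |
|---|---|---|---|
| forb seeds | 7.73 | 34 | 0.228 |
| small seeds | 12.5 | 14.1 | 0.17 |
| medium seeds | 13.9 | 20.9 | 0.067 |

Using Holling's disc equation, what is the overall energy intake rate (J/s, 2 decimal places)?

0.38 J/s

R = Σλ_iE_i / (1 + Σλ_ih_i)
Numerator: 0.228×7.73 + 0.17×12.5 + 0.067×13.9 = 4.819
Denominator: 1 + 0.228×34 + 0.17×14.1 + 0.067×20.9 = 12.55
R = 4.819/12.55 = 0.384 J/s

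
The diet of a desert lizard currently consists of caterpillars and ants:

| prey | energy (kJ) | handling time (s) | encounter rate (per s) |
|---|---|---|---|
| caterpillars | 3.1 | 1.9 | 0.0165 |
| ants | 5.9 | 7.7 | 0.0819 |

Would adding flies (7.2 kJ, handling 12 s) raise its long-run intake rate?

Yes

Intake rate on the current diet: R = (0.0165×3.1 + 0.0819×5.9) / (1 + 0.0165×1.9 + 0.0819×7.7) = 0.5344/1.662 = 0.3215 kJ/s.
flies: E/h = 7.2/12 = 0.6 kJ/s.
Since 0.6 > R, including flies increases the long-run rate.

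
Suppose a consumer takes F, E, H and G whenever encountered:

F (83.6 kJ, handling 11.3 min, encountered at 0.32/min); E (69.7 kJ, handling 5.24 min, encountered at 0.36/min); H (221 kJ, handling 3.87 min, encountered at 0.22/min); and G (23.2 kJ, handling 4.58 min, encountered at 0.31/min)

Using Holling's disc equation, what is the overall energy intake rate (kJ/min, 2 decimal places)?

12.27 kJ/min

Energy encountered per unit search time: 0.32×83.6 + 0.36×69.7 + 0.22×221 + 0.31×23.2 = 107.7 kJ/min.
Handling time per unit search time: 0.32×11.3 + 0.36×5.24 + 0.22×3.87 + 0.31×4.58 = 7.774.
Rate = 107.7/(1 + 7.774) = 12.27 kJ/min.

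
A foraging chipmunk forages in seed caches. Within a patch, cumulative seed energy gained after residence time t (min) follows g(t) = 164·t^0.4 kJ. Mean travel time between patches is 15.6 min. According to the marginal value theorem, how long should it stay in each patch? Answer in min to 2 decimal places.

10.40 min

By the marginal value theorem, leave when the instantaneous gain rate g'(t) equals the habitat-wide average g(t)/(T + t).
g'(t) = 0.4·164·t^-0.6. Setting 0.4·164·t^-0.6 = 164·t^0.4/(15.6+t) gives 0.4(15.6+t) = t, so 0.60·t = 0.4×15.6.
t* = 0.4×15.6/0.60 = 10.4 min.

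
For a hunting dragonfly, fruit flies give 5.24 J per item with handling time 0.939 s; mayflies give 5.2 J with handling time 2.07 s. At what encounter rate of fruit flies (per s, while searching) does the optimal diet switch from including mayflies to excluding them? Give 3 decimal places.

The zero-one rule: include mayflies iff E₂/h₂ > λE₁/(1+λh₁). Equality gives the switch point.
λE₁h₂ = E₂ + λE₂h₁ ⇒ λ = E₂/(E₁h₂ − E₂h₁) = 5.2/(10.85 − 4.883) = 0.8719 per s.

0.872 per s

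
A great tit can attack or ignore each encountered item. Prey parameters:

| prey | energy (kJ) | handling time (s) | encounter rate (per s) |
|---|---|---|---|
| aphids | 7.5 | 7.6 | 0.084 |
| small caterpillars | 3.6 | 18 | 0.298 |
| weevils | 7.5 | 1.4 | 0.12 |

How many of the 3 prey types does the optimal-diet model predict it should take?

2

Rank by E/h (kJ/s): weevils 5.36, aphids 0.987, small caterpillars 0.2. Include each in turn until the next type's E/h falls below the running intake rate.
Rate on top 1: 0.7705. aphids: 0.987 > 0.7705 → include.
Rate on top 2: 0.847. small caterpillars: 0.2 < 0.847 → exclude; stop.
Optimal diet: weevils, aphids — 2 of 3 types.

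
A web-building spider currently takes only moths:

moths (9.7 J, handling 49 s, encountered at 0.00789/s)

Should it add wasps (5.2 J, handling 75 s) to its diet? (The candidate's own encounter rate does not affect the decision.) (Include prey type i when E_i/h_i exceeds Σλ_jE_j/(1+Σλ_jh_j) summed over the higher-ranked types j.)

Yes

On moths alone, R = ΣλE/(1+Σλh) = 0.07653/1.387 = 0.05519 J/s.
Profitability of wasps: 5.2/75 = 0.06933 J/s.
Since 0.06933 > R, including wasps increases the long-run rate.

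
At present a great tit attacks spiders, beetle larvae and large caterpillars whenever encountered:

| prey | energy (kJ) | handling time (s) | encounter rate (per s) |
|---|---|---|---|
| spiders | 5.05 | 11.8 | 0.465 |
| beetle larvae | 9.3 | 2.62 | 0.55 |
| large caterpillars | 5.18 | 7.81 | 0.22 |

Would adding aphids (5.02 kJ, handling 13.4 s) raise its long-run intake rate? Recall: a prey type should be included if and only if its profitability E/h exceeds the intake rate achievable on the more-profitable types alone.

No

Current rate: (0.465×5.05 + 0.55×9.3 + 0.22×5.18)/(1 + 0.465×11.8 + 0.55×2.62 + 0.22×7.81) = 0.8918 kJ/s.
aphids: E/h = 5.02/13.4 = 0.3746 kJ/s.
Since 0.3746 < R, time spent handling aphids is better spent searching.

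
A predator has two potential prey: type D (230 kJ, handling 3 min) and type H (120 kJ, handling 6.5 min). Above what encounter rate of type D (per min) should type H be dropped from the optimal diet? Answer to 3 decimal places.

0.106 per min

Drop type H once their profitability E₂/h₂ falls below the rate achievable on type D alone: E₂/h₂ = λE₁/(1 + λh₁).
Solve for λ: λE₁h₂ = E₂(1 + λh₁) → λ(E₁h₂ − E₂h₁) = E₂ → λ = E₂/(E₁h₂ − E₂h₁).
λ = 120/(230×6.5 − 120×3) = 120/1135 = 0.1057 per min.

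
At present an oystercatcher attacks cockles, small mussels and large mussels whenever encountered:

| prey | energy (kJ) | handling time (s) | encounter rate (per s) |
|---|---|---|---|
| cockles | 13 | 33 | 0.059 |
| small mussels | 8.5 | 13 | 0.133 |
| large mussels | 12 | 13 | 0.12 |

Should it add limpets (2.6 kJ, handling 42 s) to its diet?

Intake rate on the current diet: R = (0.059×13 + 0.133×8.5 + 0.12×12) / (1 + 0.059×33 + 0.133×13 + 0.12×13) = 3.337/6.236 = 0.5352 kJ/s.
Profitability of limpets: 2.6/42 = 0.0619 kJ/s.
0.0619 < 0.5352, so adding limpets would lower the average — exclude it.

No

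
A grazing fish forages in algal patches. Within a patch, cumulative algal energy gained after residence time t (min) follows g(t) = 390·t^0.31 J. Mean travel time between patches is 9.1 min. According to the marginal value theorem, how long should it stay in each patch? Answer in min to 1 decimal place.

Maximise g(t)/(T+t): set derivative to zero → g'(t)(T+t) = g(t).
g'(t) = 0.31·390·t^-0.69. Setting 0.31·390·t^-0.69 = 390·t^0.31/(9.1+t) gives 0.31(9.1+t) = t, so 0.69·t = 0.31×9.1.
t* = 0.31×9.1/0.69 = 4.088 min.

4.1 min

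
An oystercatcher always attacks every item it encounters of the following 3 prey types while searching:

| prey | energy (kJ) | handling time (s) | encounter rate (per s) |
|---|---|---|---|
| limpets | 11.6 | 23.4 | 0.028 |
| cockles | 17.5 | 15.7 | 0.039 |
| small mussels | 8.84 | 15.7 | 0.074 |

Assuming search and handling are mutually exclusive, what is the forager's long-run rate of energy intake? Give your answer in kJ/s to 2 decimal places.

0.48 kJ/s

R = (0.028×11.6 + 0.039×17.5 + 0.074×8.84) / (1 + 0.028×23.4 + 0.039×15.7 + 0.074×15.7) = 1.661/3.429 = 0.4845 kJ/s.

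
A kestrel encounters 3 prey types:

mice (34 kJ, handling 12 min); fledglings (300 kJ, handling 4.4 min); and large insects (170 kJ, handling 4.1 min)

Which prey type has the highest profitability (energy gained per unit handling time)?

fledglings

Profitability E/h (kJ/min): mice = 34/12 = 2.83, fledglings = 300/4.4 = 68.2, large insects = 170/4.1 = 41.5.
Ranked: fledglings > large insects > mice.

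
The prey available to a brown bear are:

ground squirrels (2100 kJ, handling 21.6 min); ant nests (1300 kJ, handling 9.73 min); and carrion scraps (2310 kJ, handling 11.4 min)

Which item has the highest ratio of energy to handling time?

In descending order of E/h:
carrion scraps: 2310/11.4 = 203 kJ/min
ant nests: 1300/9.73 = 134 kJ/min
ground squirrels: 2100/21.6 = 97.2 kJ/min

carrion scraps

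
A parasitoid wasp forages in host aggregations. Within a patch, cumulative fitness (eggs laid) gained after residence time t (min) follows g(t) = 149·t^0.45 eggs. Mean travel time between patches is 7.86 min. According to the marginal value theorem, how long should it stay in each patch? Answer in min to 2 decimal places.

By the marginal value theorem, leave when the instantaneous gain rate g'(t) equals the habitat-wide average g(t)/(T + t).
g'(t) = 0.45·149·t^-0.55. Setting 0.45·149·t^-0.55 = 149·t^0.45/(7.86+t) gives 0.45(7.86+t) = t, so 0.55·t = 0.45×7.86.
t* = 0.45×7.86/0.55 = 6.431 min.

6.43 min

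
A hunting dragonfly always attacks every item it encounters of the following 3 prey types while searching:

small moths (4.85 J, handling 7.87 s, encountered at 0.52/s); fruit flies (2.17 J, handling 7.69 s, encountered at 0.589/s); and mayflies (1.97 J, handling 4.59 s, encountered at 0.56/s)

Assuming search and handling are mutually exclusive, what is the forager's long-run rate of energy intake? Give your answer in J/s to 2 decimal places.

0.40 J/s

R = Σλ_iE_i / (1 + Σλ_ih_i)
Numerator: 0.52×4.85 + 0.589×2.17 + 0.56×1.97 = 4.903
Denominator: 1 + 0.52×7.87 + 0.589×7.69 + 0.56×4.59 = 12.19
R = 4.903/12.19 = 0.4022 J/s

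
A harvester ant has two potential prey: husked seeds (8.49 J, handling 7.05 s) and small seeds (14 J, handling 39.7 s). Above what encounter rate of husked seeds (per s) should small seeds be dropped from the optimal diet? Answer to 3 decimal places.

0.059 per s

At the threshold, the rate on husked seeds alone equals the profitability of small seeds: λ·8.49/(1 + λ·7.05) = 14/39.7 = 0.3526.
Rearranging, λ(8.49 − 0.3526×7.05) = 0.3526, so λ = 0.3526/6.004 = 0.05874 per s.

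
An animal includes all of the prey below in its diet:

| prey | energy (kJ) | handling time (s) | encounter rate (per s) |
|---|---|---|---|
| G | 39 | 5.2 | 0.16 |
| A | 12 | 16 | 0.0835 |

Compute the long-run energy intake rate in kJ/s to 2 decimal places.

2.29 kJ/s

Energy encountered per unit search time: 0.16×39 + 0.0835×12 = 7.242 kJ/s.
Handling time per unit search time: 0.16×5.2 + 0.0835×16 = 2.168.
Rate = 7.242/(1 + 2.168) = 2.286 kJ/s.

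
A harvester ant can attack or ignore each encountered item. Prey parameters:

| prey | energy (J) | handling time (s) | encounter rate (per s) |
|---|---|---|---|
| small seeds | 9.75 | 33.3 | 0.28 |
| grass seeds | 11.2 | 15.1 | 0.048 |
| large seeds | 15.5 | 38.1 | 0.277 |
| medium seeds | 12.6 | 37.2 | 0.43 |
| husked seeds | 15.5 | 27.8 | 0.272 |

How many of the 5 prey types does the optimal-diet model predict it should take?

Profitabilities (E/h, J/s): grass seeds 0.742, husked seeds 0.558, large seeds 0.407, medium seeds 0.339, small seeds 0.293. Add prey in this order while the next type's profitability exceeds the intake rate on those already taken.
Rate on top 1: 0.3117. husked seeds: 0.558 > 0.3117 → include.
Rate on top 2: 0.5119. large seeds: 0.407 < 0.5119 → exclude; stop.
Optimal diet: grass seeds, husked seeds — 2 of 5 types.

2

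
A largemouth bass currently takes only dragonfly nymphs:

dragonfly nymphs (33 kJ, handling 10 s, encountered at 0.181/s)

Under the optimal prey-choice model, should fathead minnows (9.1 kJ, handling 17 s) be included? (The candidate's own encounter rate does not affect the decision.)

No

On dragonfly nymphs alone, R = ΣλE/(1+Σλh) = 5.973/2.81 = 2.126 kJ/s.
Profitability of fathead minnows: 9.1/17 = 0.5353 kJ/s.
Since 0.5353 < R, time spent handling fathead minnows is better spent searching.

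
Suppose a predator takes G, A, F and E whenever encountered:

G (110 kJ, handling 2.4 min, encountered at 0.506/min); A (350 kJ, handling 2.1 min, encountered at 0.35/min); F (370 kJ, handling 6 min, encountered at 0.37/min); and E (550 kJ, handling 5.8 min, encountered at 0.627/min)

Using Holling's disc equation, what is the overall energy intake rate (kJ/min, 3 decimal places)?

74.939 kJ/min

R = Σλ_iE_i / (1 + Σλ_ih_i)
Numerator: 0.506×110 + 0.35×350 + 0.37×370 + 0.627×550 = 659.9
Denominator: 1 + 0.506×2.4 + 0.35×2.1 + 0.37×6 + 0.627×5.8 = 8.806
R = 659.9/8.806 = 74.94 kJ/min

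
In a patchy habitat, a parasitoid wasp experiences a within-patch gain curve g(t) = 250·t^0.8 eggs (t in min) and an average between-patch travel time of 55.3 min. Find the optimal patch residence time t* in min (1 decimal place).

221.2 min

By the marginal value theorem, leave when the instantaneous gain rate g'(t) equals the habitat-wide average g(t)/(T + t).
g'(t) = 0.8·250·t^-0.2. Setting 0.8·250·t^-0.2 = 250·t^0.8/(55.3+t) gives 0.8(55.3+t) = t, so 0.20·t = 0.8×55.3.
t* = 0.8×55.3/0.20 = 221.2 min.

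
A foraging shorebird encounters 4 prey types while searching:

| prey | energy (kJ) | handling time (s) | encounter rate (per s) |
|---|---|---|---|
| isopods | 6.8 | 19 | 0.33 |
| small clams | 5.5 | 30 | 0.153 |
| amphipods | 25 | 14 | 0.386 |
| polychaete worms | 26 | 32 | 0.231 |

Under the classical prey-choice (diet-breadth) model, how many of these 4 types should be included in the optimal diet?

Profitabilities (E/h, kJ/s): amphipods 1.79, polychaete worms 0.812, isopods 0.358, small clams 0.183. Add prey in this order while the next type's profitability exceeds the intake rate on those already taken.
Rate on top 1: 1.507. polychaete worms: 0.812 < 1.507 → exclude; stop.
Optimal diet: amphipods — 1 of 4 types.

1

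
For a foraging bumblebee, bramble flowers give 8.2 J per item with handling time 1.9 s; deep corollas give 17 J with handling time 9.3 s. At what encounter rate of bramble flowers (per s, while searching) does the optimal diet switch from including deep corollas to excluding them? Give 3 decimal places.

0.387 per s

The zero-one rule: include deep corollas iff E₂/h₂ > λE₁/(1+λh₁). Equality gives the switch point.
λE₁h₂ = E₂ + λE₂h₁ ⇒ λ = E₂/(E₁h₂ − E₂h₁) = 17/(76.26 − 32.3) = 0.3867 per s.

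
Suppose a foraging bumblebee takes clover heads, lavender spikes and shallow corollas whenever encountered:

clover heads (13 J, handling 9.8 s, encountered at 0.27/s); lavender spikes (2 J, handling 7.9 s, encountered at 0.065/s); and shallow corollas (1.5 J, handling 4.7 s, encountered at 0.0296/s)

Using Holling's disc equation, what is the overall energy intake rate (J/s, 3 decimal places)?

0.857 J/s

R = (0.27×13 + 0.065×2 + 0.0296×1.5) / (1 + 0.27×9.8 + 0.065×7.9 + 0.0296×4.7) = 3.684/4.299 = 0.8571 J/s.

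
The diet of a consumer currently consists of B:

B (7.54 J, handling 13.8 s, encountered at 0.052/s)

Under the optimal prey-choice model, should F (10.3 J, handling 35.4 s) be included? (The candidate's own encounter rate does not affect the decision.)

Yes

Current rate: (0.052×7.54)/(1 + 0.052×13.8) = 0.2283 J/s.
F: E/h = 10.3/35.4 = 0.291 J/s.
Since 0.291 > R, including F increases the long-run rate.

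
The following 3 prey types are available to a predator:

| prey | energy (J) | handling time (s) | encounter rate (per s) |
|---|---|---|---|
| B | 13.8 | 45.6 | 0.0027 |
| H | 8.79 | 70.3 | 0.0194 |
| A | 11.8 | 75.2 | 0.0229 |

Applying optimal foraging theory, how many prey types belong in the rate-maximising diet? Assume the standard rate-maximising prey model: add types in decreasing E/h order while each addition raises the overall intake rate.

Profitabilities (E/h, J/s): B 0.303, A 0.157, H 0.125. Add prey in this order while the next type's profitability exceeds the intake rate on those already taken.
Rate on top 1: 0.03318. A: 0.157 > 0.03318 → include.
Rate on top 2: 0.1081. H: 0.125 > 0.1081 → include.
Optimal diet: B, A, H — 3 of 3 types.

3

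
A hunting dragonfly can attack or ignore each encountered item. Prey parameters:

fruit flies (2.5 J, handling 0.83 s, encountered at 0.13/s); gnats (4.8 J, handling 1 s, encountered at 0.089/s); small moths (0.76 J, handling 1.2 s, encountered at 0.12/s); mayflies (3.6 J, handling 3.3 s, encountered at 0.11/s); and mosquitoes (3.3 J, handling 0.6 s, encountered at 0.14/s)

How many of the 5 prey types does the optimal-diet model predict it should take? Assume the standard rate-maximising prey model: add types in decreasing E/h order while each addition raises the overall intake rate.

E/h in descending order: mosquitoes 5.5, gnats 4.8, fruit flies 3.01, mayflies 1.09, small moths 0.633 J/s. The optimal diet is the largest prefix of this list for which every included type satisfies E_i/h_i > R on the types above it.
Rate on top 1: 0.4262. gnats: 4.8 > 0.4262 → include.
Rate on top 2: 0.7581. fruit flies: 3.01 > 0.7581 → include.
Rate on top 3: 0.9479. mayflies: 1.09 > 0.9479 → include.
Rate on top 4: 0.9795. small moths: 0.633 < 0.9795 → exclude; stop.
Optimal diet: mosquitoes, gnats, fruit flies, mayflies — 4 of 5 types.

4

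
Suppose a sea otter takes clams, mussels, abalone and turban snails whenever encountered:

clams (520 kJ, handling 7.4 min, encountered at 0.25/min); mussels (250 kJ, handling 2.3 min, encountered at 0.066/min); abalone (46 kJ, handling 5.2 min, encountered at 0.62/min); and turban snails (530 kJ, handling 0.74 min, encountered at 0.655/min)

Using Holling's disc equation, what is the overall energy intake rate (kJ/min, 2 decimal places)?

77.81 kJ/min

R = (0.25×520 + 0.066×250 + 0.62×46 + 0.655×530) / (1 + 0.25×7.4 + 0.066×2.3 + 0.62×5.2 + 0.655×0.74) = 522.2/6.711 = 77.81 kJ/min.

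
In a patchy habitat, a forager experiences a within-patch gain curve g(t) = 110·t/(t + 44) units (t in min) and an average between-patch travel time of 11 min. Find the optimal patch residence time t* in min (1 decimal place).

22.0 min

By the marginal value theorem, leave when the instantaneous gain rate g'(t) equals the habitat-wide average g(t)/(T + t).
g'(t) = 110·44/(t + 44)². Setting 110·44/(t+44)² = 110t/[(t+44)(11+t)] gives 44(11+t) = t(t+44), so t² = 44×11 = 484.
t* = √484 = 22 min.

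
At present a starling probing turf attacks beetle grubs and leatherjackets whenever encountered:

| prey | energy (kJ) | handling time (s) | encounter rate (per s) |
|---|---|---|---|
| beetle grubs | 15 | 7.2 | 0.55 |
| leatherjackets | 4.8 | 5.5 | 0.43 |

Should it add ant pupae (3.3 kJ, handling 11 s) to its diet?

Intake rate on the current diet: R = (0.55×15 + 0.43×4.8) / (1 + 0.55×7.2 + 0.43×5.5) = 10.31/7.325 = 1.408 kJ/s.
ant pupae: E/h = 3.3/11 = 0.3 kJ/s.
0.3 < 1.408, so adding ant pupae would lower the average — exclude it.

No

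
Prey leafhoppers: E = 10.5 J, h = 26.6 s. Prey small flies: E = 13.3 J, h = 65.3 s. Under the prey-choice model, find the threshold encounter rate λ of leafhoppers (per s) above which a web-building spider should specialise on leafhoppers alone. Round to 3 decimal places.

Drop small flies once their profitability E₂/h₂ falls below the rate achievable on leafhoppers alone: E₂/h₂ = λE₁/(1 + λh₁).
Solve for λ: λE₁h₂ = E₂(1 + λh₁) → λ(E₁h₂ − E₂h₁) = E₂ → λ = E₂/(E₁h₂ − E₂h₁).
λ = 13.3/(10.5×65.3 − 13.3×26.6) = 13.3/331.9 = 0.04008 per s.

0.040 per s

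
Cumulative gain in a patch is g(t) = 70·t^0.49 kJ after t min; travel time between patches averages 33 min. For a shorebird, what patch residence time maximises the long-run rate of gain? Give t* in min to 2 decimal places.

31.71 min

Maximise g(t)/(T+t): set derivative to zero → g'(t)(T+t) = g(t).
g'(t) = 0.49·70·t^-0.51. Setting 0.49·70·t^-0.51 = 70·t^0.49/(33+t) gives 0.49(33+t) = t, so 0.51·t = 0.49×33.
t* = 0.49×33/0.51 = 31.71 min.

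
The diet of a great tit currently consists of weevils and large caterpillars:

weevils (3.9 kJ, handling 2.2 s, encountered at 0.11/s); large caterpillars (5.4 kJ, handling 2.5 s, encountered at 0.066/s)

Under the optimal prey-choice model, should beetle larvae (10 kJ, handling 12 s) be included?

Yes

Intake rate on the current diet: R = (0.11×3.9 + 0.066×5.4) / (1 + 0.11×2.2 + 0.066×2.5) = 0.7854/1.407 = 0.5582 kJ/s.
beetle larvae: E/h = 10/12 = 0.8333 kJ/s.
0.8333 > 0.5582, so adding beetle larvae raises the average — include it.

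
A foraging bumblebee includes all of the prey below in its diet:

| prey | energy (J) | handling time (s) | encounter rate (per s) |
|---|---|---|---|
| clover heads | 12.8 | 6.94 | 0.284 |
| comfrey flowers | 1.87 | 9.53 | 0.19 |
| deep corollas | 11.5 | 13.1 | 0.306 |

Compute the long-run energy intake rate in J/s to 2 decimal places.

R = Σλ_iE_i / (1 + Σλ_ih_i)
Numerator: 0.284×12.8 + 0.19×1.87 + 0.306×11.5 = 7.51
Denominator: 1 + 0.284×6.94 + 0.19×9.53 + 0.306×13.1 = 8.79
R = 7.51/8.79 = 0.8543 J/s

0.85 J/s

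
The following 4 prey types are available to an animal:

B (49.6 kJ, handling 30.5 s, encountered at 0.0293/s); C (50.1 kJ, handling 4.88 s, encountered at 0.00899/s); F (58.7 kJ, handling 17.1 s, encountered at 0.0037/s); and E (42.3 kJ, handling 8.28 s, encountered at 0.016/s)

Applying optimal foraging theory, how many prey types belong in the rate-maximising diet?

Rank by E/h (kJ/s): C 10.3, E 5.11, F 3.43, B 1.63. Include each in turn until the next type's E/h falls below the running intake rate.
Rate on top 1: 0.4315. E: 5.11 > 0.4315 → include.
Rate on top 2: 0.9582. F: 3.43 > 0.9582 → include.
Rate on top 3: 1.085. B: 1.63 > 1.085 → include.
Optimal diet: C, E, F, B — 4 of 4 types.

4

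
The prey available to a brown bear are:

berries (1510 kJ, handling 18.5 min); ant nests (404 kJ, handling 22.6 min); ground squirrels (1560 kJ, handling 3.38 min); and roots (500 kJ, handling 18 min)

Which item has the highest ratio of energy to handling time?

Profitability E/h (kJ/min): berries = 1510/18.5 = 81.6, ant nests = 404/22.6 = 17.9, ground squirrels = 1560/3.38 = 462, roots = 500/18 = 27.8.
Ranked: ground squirrels > berries > roots > ant nests.

ground squirrels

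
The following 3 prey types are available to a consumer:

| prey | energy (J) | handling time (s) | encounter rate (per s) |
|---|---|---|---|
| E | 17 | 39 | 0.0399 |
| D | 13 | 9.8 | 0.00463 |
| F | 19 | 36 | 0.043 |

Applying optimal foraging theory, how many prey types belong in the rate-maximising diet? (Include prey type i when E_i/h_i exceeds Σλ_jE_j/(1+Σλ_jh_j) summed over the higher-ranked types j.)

Rank by E/h (J/s): D 1.33, F 0.528, E 0.436. Include each in turn until the next type's E/h falls below the running intake rate.
Rate on top 1: 0.05758. F: 0.528 > 0.05758 → include.
Rate on top 2: 0.3382. E: 0.436 > 0.3382 → include.
Optimal diet: D, F, E — 3 of 3 types.

3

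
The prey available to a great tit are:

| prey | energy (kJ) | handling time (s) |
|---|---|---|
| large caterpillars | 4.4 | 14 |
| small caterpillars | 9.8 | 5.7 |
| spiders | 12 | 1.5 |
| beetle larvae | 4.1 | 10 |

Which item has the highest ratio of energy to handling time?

spiders

Profitability E/h (kJ/s): large caterpillars = 4.4/14 = 0.314, small caterpillars = 9.8/5.7 = 1.72, spiders = 12/1.5 = 8, beetle larvae = 4.1/10 = 0.41.
Ranked: spiders > small caterpillars > beetle larvae > large caterpillars.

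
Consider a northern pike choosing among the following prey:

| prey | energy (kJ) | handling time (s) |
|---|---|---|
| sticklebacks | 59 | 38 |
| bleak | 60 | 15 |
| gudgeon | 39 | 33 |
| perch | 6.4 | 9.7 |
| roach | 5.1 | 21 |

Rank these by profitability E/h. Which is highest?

In descending order of E/h:
bleak: 60/15 = 4 kJ/s
sticklebacks: 59/38 = 1.55 kJ/s
gudgeon: 39/33 = 1.18 kJ/s
perch: 6.4/9.7 = 0.66 kJ/s
roach: 5.1/21 = 0.243 kJ/s

bleak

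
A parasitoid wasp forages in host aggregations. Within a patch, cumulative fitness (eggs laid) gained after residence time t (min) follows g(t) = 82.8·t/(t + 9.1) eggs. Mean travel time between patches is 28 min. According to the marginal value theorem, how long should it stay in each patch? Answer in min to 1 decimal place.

16.0 min

Optimal t* satisfies g'(t*) = g(t*)/(T + t*).
g'(t) = 82.8·9.1/(t + 9.1)². Setting 82.8·9.1/(t+9.1)² = 82.8t/[(t+9.1)(28+t)] gives 9.1(28+t) = t(t+9.1), so t² = 9.1×28 = 254.8.
t* = √254.8 = 15.96 min.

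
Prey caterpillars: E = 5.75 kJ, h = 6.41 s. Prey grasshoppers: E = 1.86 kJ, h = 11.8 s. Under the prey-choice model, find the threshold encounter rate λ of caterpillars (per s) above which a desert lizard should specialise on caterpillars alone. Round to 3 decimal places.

0.033 per s

The zero-one rule: include grasshoppers iff E₂/h₂ > λE₁/(1+λh₁). Equality gives the switch point.
λE₁h₂ = E₂ + λE₂h₁ ⇒ λ = E₂/(E₁h₂ − E₂h₁) = 1.86/(67.85 − 11.92) = 0.03326 per s.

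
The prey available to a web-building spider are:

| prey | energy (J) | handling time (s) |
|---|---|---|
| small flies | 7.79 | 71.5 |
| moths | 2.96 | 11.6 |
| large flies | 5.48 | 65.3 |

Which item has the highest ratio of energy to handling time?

In descending order of E/h:
moths: 2.96/11.6 = 0.255 J/s
small flies: 7.79/71.5 = 0.109 J/s
large flies: 5.48/65.3 = 0.0839 J/s

moths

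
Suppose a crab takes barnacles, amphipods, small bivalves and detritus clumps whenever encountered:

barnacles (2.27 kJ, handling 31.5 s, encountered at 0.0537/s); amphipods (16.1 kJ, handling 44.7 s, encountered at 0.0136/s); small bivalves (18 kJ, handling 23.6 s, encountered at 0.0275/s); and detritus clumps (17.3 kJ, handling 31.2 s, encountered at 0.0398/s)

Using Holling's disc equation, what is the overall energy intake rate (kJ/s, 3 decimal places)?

R = (0.0537×2.27 + 0.0136×16.1 + 0.0275×18 + 0.0398×17.3) / (1 + 0.0537×31.5 + 0.0136×44.7 + 0.0275×23.6 + 0.0398×31.2) = 1.524/5.19 = 0.2937 kJ/s.

0.294 kJ/s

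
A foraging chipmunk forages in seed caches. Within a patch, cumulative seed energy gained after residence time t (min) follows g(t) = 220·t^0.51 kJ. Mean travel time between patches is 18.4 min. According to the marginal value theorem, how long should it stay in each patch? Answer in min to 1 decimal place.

Optimal t* satisfies g'(t*) = g(t*)/(T + t*).
g'(t) = 0.51·220·t^-0.49. Setting 0.51·220·t^-0.49 = 220·t^0.51/(18.4+t) gives 0.51(18.4+t) = t, so 0.49·t = 0.51×18.4.
t* = 0.51×18.4/0.49 = 19.15 min.

19.2 min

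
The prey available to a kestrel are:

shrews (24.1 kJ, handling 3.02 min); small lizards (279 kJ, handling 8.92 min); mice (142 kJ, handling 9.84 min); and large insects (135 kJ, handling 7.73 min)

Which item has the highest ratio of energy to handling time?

Profitability E/h (kJ/min): shrews = 24.1/3.02 = 7.98, small lizards = 279/8.92 = 31.3, mice = 142/9.84 = 14.4, large insects = 135/7.73 = 17.5.
Ranked: small lizards > large insects > mice > shrews.

small lizards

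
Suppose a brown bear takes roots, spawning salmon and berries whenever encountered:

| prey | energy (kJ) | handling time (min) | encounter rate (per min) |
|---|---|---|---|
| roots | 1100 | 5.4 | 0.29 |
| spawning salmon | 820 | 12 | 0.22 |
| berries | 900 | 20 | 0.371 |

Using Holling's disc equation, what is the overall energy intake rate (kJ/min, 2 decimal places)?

66.00 kJ/min

R = (0.29×1100 + 0.22×820 + 0.371×900) / (1 + 0.29×5.4 + 0.22×12 + 0.371×20) = 833.3/12.63 = 66 kJ/min.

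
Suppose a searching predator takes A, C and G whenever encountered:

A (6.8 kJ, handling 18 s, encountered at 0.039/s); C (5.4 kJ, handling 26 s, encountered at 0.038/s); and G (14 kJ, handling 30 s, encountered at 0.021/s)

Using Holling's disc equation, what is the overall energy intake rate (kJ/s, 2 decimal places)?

R = (0.039×6.8 + 0.038×5.4 + 0.021×14) / (1 + 0.039×18 + 0.038×26 + 0.021×30) = 0.7644/3.32 = 0.2302 kJ/s.

0.23 kJ/s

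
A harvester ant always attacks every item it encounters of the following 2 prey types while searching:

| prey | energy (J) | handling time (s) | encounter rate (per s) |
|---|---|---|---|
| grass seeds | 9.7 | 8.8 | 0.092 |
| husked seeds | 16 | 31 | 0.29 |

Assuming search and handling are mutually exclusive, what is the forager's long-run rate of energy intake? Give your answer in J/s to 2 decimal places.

R = (0.092×9.7 + 0.29×16) / (1 + 0.092×8.8 + 0.29×31) = 5.532/10.8 = 0.5123 J/s.

0.51 J/s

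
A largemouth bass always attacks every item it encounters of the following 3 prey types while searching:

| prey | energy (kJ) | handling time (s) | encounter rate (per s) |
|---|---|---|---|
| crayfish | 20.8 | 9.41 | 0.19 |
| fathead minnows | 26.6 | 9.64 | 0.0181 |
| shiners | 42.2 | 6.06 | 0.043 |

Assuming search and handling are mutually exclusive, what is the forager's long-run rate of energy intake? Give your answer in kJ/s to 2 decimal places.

R = Σλ_iE_i / (1 + Σλ_ih_i)
Numerator: 0.19×20.8 + 0.0181×26.6 + 0.043×42.2 = 6.248
Denominator: 1 + 0.19×9.41 + 0.0181×9.64 + 0.043×6.06 = 3.223
R = 6.248/3.223 = 1.939 kJ/s

1.94 kJ/s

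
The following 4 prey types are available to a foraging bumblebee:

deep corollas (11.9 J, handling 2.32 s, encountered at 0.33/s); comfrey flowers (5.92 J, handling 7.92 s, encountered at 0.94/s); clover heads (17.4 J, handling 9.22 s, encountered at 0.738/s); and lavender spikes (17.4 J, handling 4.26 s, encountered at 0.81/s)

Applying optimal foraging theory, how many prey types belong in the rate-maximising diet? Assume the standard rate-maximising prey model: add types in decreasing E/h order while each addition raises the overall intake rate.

Profitabilities (E/h, J/s): deep corollas 5.13, lavender spikes 4.08, clover heads 1.89, comfrey flowers 0.747. Add prey in this order while the next type's profitability exceeds the intake rate on those already taken.
Rate on top 1: 2.224. lavender spikes: 4.08 > 2.224 → include.
Rate on top 2: 3.455. clover heads: 1.89 < 3.455 → exclude; stop.
Optimal diet: deep corollas, lavender spikes — 2 of 4 types.

2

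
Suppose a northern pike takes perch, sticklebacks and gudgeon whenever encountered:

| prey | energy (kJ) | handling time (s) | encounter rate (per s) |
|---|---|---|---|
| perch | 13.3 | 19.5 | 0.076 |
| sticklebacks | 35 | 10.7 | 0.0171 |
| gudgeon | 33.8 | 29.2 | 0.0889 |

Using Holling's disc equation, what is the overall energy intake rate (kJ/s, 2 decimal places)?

R = Σλ_iE_i / (1 + Σλ_ih_i)
Numerator: 0.076×13.3 + 0.0171×35 + 0.0889×33.8 = 4.614
Denominator: 1 + 0.076×19.5 + 0.0171×10.7 + 0.0889×29.2 = 5.261
R = 4.614/5.261 = 0.8771 kJ/s

0.88 kJ/s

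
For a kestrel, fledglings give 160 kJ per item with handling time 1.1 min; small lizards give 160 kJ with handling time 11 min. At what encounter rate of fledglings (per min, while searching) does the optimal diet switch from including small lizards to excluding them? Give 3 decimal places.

At the threshold, the rate on fledglings alone equals the profitability of small lizards: λ·160/(1 + λ·1.1) = 160/11 = 14.55.
Rearranging, λ(160 − 14.55×1.1) = 14.55, so λ = 14.55/144 = 0.101 per min.

0.101 per min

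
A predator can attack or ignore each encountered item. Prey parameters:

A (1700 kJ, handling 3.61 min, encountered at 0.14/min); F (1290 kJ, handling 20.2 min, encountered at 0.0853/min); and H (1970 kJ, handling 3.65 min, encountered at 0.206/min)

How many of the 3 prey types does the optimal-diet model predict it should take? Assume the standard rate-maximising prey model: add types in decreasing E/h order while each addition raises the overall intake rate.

2

E/h in descending order: H 540, A 471, F 63.9 kJ/min. The optimal diet is the largest prefix of this list for which every included type satisfies E_i/h_i > R on the types above it.
Rate on top 1: 231.6. A: 471 > 231.6 → include.
Rate on top 2: 285.2. F: 63.9 < 285.2 → exclude; stop.
Optimal diet: H, A — 2 of 3 types.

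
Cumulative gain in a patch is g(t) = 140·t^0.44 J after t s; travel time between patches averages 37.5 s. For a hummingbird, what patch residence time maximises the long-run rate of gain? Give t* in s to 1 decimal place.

Optimal t* satisfies g'(t*) = g(t*)/(T + t*).
g'(t) = 0.44·140·t^-0.56. Setting 0.44·140·t^-0.56 = 140·t^0.44/(37.5+t) gives 0.44(37.5+t) = t, so 0.56·t = 0.44×37.5.
t* = 0.44×37.5/0.56 = 29.46 s.

29.5 s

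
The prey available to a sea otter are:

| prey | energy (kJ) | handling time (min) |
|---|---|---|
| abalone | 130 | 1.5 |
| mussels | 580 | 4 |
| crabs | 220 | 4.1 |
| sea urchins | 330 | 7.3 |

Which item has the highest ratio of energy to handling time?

Profitability E/h (kJ/min): abalone = 130/1.5 = 86.7, mussels = 580/4 = 145, crabs = 220/4.1 = 53.7, sea urchins = 330/7.3 = 45.2.
Ranked: mussels > abalone > crabs > sea urchins.

mussels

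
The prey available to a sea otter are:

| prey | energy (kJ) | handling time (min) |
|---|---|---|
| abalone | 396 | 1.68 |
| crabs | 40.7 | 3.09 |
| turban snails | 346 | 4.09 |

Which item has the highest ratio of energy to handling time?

abalone

In descending order of E/h:
abalone: 396/1.68 = 236 kJ/min
turban snails: 346/4.09 = 84.6 kJ/min
crabs: 40.7/3.09 = 13.2 kJ/min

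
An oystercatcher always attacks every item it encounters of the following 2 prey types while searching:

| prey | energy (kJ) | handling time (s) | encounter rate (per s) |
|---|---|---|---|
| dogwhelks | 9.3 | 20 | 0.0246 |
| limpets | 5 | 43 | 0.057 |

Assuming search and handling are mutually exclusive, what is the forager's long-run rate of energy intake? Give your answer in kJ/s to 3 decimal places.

0.130 kJ/s

Energy encountered per unit search time: 0.0246×9.3 + 0.057×5 = 0.5138 kJ/s.
Handling time per unit search time: 0.0246×20 + 0.057×43 = 2.943.
Rate = 0.5138/(1 + 2.943) = 0.1303 kJ/s.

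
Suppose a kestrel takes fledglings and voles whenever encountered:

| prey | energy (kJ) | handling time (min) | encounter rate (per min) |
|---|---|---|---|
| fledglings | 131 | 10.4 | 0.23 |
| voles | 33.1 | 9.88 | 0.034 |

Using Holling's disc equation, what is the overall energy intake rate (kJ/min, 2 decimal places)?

8.38 kJ/min

Energy encountered per unit search time: 0.23×131 + 0.034×33.1 = 31.26 kJ/min.
Handling time per unit search time: 0.23×10.4 + 0.034×9.88 = 2.728.
Rate = 31.26/(1 + 2.728) = 8.384 kJ/min.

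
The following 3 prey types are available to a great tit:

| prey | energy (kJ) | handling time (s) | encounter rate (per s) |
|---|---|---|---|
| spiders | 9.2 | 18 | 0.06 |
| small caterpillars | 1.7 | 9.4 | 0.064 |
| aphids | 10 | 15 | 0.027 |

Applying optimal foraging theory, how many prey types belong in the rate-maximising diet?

Rank by E/h (kJ/s): aphids 0.667, spiders 0.511, small caterpillars 0.181. Include each in turn until the next type's E/h falls below the running intake rate.
Rate on top 1: 0.1922. spiders: 0.511 > 0.1922 → include.
Rate on top 2: 0.3308. small caterpillars: 0.181 < 0.3308 → exclude; stop.
Optimal diet: aphids, spiders — 2 of 3 types.

2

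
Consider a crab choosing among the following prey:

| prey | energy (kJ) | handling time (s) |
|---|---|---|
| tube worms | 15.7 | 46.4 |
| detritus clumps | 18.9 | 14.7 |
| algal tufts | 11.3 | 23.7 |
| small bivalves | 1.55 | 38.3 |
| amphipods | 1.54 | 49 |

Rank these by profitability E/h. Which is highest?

detritus clumps

Profitability E/h (kJ/s): tube worms = 15.7/46.4 = 0.338, detritus clumps = 18.9/14.7 = 1.29, algal tufts = 11.3/23.7 = 0.477, small bivalves = 1.55/38.3 = 0.0405, amphipods = 1.54/49 = 0.0314.
Ranked: detritus clumps > algal tufts > tube worms > small bivalves > amphipods.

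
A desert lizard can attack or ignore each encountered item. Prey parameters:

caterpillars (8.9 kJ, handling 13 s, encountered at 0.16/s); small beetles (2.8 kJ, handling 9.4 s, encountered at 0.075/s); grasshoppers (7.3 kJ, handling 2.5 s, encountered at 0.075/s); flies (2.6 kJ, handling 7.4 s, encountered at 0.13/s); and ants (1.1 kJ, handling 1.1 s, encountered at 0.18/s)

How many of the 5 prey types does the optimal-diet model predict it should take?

3

Rank by E/h (kJ/s): grasshoppers 2.92, ants 1, caterpillars 0.685, flies 0.351, small beetles 0.298. Include each in turn until the next type's E/h falls below the running intake rate.
Rate on top 1: 0.4611. ants: 1 > 0.4611 → include.
Rate on top 2: 0.5381. caterpillars: 0.685 > 0.5381 → include.
Rate on top 3: 0.626. flies: 0.351 < 0.626 → exclude; stop.
Optimal diet: grasshoppers, ants, caterpillars — 3 of 5 types.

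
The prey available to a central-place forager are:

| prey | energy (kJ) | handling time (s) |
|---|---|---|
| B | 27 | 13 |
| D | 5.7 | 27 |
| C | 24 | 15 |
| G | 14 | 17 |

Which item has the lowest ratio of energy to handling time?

Profitability E/h (kJ/s): B = 27/13 = 2.08, D = 5.7/27 = 0.211, C = 24/15 = 1.6, G = 14/17 = 0.824.
Ranked: B > C > G > D.

D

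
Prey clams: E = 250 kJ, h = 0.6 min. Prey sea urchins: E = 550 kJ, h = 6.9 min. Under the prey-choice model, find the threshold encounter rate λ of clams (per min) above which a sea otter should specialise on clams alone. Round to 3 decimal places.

Drop sea urchins once their profitability E₂/h₂ falls below the rate achievable on clams alone: E₂/h₂ = λE₁/(1 + λh₁).
Solve for λ: λE₁h₂ = E₂(1 + λh₁) → λ(E₁h₂ − E₂h₁) = E₂ → λ = E₂/(E₁h₂ − E₂h₁).
λ = 550/(250×6.9 − 550×0.6) = 550/1395 = 0.3943 per min.

0.394 per min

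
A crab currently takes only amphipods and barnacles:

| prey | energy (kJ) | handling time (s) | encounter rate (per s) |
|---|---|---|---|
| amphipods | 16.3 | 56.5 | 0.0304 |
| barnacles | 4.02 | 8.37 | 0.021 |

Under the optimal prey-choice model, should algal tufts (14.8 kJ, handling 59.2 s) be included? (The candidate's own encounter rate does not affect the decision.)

Intake rate on the current diet: R = (0.0304×16.3 + 0.021×4.02) / (1 + 0.0304×56.5 + 0.021×8.37) = 0.5799/2.893 = 0.2004 kJ/s.
Profitability of algal tufts: 14.8/59.2 = 0.25 kJ/s.
0.25 > 0.2004, so adding algal tufts raises the average — include it.

Yes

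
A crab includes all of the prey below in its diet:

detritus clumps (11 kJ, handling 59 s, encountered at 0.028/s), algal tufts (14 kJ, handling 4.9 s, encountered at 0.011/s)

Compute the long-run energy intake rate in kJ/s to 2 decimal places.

0.17 kJ/s

R = Σλ_iE_i / (1 + Σλ_ih_i)
Numerator: 0.028×11 + 0.011×14 = 0.462
Denominator: 1 + 0.028×59 + 0.011×4.9 = 2.706
R = 0.462/2.706 = 0.1707 kJ/s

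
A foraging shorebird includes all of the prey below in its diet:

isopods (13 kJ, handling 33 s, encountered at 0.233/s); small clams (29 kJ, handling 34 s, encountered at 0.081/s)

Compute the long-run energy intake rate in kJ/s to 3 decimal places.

0.470 kJ/s

Energy encountered per unit search time: 0.233×13 + 0.081×29 = 5.378 kJ/s.
Handling time per unit search time: 0.233×33 + 0.081×34 = 10.44.
Rate = 5.378/(1 + 10.44) = 0.47 kJ/s.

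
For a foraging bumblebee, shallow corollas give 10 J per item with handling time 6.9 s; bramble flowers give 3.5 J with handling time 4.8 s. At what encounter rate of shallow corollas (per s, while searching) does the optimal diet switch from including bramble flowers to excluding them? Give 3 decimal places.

At the threshold, the rate on shallow corollas alone equals the profitability of bramble flowers: λ·10/(1 + λ·6.9) = 3.5/4.8 = 0.7292.
Rearranging, λ(10 − 0.7292×6.9) = 0.7292, so λ = 0.7292/4.969 = 0.1468 per s.

0.147 per s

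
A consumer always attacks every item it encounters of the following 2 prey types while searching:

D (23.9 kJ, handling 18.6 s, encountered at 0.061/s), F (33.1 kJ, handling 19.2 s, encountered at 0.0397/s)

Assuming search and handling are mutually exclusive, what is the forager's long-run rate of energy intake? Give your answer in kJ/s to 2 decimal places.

R = Σλ_iE_i / (1 + Σλ_ih_i)
Numerator: 0.061×23.9 + 0.0397×33.1 = 2.772
Denominator: 1 + 0.061×18.6 + 0.0397×19.2 = 2.897
R = 2.772/2.897 = 0.9569 kJ/s

0.96 kJ/s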